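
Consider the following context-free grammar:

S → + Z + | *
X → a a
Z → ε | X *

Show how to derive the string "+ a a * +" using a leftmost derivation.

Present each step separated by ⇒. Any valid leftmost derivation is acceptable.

S ⇒ + Z + ⇒ + X * + ⇒ + a a * +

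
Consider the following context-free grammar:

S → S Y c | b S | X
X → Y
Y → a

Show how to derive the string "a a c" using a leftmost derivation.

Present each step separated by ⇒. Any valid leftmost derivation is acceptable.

S ⇒ S Y c ⇒ X Y c ⇒ Y Y c ⇒ a Y c ⇒ a a c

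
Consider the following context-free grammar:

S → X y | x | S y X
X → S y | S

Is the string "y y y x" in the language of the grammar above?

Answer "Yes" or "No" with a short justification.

No - no valid derivation exists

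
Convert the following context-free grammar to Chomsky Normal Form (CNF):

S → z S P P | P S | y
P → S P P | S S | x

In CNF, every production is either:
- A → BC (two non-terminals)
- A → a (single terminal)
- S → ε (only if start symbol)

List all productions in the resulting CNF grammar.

TZ → z; S → y; P → x; S → TZ X0; X0 → S X1; X1 → P P; S → P S; P → S X2; X2 → P P; P → S S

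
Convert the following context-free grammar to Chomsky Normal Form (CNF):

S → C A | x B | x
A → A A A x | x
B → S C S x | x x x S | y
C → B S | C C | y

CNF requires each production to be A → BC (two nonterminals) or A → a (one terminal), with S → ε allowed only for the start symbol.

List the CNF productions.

TX → x; S → x; A → x; B → y; C → y; S → C A; S → TX B; A → A X0; X0 → A X1; X1 → A TX; B → S X2; X2 → C X3; X3 → S TX; B → TX X4; X4 → TX X5; X5 → TX S; C → B S; C → C C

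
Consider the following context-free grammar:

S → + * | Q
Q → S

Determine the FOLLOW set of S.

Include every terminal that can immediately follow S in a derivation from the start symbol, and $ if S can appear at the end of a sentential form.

We compute FOLLOW(S) using the standard algorithm.
FOLLOW(S) starts with {$}.
FIRST(Q) = {+}
FIRST(S) = {+}
FOLLOW(Q) = {$}
FOLLOW(S) = {$}
Therefore, FOLLOW(S) = {$}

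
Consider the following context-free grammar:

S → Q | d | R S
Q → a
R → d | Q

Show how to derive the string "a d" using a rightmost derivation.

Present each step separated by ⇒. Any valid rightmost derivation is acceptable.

S ⇒ R S ⇒ R d ⇒ Q d ⇒ a d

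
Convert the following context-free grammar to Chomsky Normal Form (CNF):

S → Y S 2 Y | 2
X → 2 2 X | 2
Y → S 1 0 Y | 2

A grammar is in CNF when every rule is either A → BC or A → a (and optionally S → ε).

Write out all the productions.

T2 → 2; S → 2; X → 2; T1 → 1; T0 → 0; Y → 2; S → Y X0; X0 → S X1; X1 → T2 Y; X → T2 X2; X2 → T2 X; Y → S X3; X3 → T1 X4; X4 → T0 Y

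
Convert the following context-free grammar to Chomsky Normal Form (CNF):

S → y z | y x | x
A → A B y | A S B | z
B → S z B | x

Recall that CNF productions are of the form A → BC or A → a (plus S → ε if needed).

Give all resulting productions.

TY → y; TZ → z; TX → x; S → x; A → z; B → x; S → TY TZ; S → TY TX; A → A X0; X0 → B TY; A → A X1; X1 → S B; B → S X2; X2 → TZ B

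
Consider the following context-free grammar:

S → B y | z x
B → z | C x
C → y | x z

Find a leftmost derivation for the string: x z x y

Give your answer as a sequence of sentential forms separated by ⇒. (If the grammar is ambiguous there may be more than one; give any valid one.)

S ⇒ B y ⇒ C x y ⇒ x z x y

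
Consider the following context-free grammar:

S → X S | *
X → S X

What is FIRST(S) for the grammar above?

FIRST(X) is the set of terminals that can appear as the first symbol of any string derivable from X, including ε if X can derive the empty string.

We compute FIRST(S) using the standard algorithm.
FIRST(S) = {*}
FIRST(X) = {*}
Therefore, FIRST(S) = {*}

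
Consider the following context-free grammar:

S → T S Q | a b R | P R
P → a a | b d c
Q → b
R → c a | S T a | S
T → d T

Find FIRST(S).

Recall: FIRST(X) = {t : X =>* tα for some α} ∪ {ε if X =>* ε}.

We compute FIRST(S) using the standard algorithm.
FIRST(P) = {a, b}
FIRST(Q) = {b}
FIRST(R) = {a, b, c, d}
FIRST(S) = {a, b, d}
FIRST(T) = {d}
Therefore, FIRST(S) = {a, b, d}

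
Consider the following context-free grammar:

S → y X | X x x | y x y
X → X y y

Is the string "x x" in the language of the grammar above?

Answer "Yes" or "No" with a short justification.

No - no valid derivation exists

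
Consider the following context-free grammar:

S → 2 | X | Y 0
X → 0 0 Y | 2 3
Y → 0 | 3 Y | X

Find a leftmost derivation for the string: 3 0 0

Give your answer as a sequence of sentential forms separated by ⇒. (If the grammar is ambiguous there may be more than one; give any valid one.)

S ⇒ Y 0 ⇒ 3 Y 0 ⇒ 3 0 0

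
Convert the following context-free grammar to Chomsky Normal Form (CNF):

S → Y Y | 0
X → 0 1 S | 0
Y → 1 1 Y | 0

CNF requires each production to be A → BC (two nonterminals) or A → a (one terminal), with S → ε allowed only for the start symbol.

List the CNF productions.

S → 0; T0 → 0; T1 → 1; X → 0; Y → 0; S → Y Y; X → T0 X0; X0 → T1 S; Y → T1 X1; X1 → T1 Y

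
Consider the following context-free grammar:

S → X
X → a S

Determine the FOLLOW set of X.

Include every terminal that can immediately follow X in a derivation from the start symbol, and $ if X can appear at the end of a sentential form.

We compute FOLLOW(X) using the standard algorithm.
FOLLOW(S) starts with {$}.
FIRST(S) = {a}
FIRST(X) = {a}
FOLLOW(S) = {$}
FOLLOW(X) = {$}
Therefore, FOLLOW(X) = {$}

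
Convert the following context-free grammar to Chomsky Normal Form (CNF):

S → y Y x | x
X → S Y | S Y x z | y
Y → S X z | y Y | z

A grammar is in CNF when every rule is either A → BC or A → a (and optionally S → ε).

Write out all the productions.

TY → y; TX → x; S → x; TZ → z; X → y; Y → z; S → TY X0; X0 → Y TX; X → S Y; X → S X1; X1 → Y X2; X2 → TX TZ; Y → S X3; X3 → X TZ; Y → TY Y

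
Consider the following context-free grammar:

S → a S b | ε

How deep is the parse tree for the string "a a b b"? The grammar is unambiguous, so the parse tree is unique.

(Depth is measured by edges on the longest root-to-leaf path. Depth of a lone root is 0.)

3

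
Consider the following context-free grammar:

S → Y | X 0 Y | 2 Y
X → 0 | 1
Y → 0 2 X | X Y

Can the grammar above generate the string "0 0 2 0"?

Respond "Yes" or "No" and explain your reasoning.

Yes - a valid derivation exists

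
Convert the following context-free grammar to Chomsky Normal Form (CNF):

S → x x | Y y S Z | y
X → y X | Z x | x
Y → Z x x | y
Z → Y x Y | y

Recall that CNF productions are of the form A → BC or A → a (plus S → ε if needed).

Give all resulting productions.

TX → x; TY → y; S → y; X → x; Y → y; Z → y; S → TX TX; S → Y X0; X0 → TY X1; X1 → S Z; X → TY X; X → Z TX; Y → Z X2; X2 → TX TX; Z → Y X3; X3 → TX Y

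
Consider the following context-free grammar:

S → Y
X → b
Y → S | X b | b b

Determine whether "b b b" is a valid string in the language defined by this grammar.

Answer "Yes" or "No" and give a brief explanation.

No - no valid derivation exists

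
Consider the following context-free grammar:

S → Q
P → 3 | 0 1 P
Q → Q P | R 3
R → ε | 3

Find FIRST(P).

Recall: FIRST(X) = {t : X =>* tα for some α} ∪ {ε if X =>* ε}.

We compute FIRST(P) using the standard algorithm.
FIRST(P) = {0, 3}
FIRST(Q) = {3}
FIRST(R) = {3, ε}
FIRST(S) = {3}
Therefore, FIRST(P) = {0, 3}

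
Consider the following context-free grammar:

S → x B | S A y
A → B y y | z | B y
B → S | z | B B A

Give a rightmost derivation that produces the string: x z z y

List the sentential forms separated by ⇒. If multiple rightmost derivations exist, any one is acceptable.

S ⇒ S A y ⇒ S z y ⇒ x B z y ⇒ x z z y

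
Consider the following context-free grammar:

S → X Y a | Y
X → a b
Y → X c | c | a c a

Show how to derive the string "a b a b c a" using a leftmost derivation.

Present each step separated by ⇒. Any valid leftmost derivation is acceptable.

S ⇒ X Y a ⇒ a b Y a ⇒ a b X c a ⇒ a b a b c a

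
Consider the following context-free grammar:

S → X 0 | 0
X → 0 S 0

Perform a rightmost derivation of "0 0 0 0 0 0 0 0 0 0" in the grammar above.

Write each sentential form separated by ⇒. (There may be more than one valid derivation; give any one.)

S ⇒ X 0 ⇒ 0 S 0 0 ⇒ 0 X 0 0 0 ⇒ 0 0 S 0 0 0 0 ⇒ 0 0 X 0 0 0 0 0 ⇒ 0 0 0 S 0 0 0 0 0 0 ⇒ 0 0 0 0 0 0 0 0 0 0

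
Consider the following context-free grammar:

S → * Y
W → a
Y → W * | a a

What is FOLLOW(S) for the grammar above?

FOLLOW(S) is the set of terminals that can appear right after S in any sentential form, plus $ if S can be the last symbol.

We compute FOLLOW(S) using the standard algorithm.
FOLLOW(S) starts with {$}.
FIRST(S) = {*}
FIRST(W) = {a}
FIRST(Y) = {a}
FOLLOW(S) = {$}
FOLLOW(W) = {*}
FOLLOW(Y) = {$}
Therefore, FOLLOW(S) = {$}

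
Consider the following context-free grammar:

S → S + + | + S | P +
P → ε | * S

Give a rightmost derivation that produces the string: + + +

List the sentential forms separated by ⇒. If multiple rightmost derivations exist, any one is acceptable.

S ⇒ S + + ⇒ P + + + ⇒ + + +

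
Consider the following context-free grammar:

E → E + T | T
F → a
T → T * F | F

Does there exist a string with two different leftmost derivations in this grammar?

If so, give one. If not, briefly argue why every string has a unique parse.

No - every string in the language has a unique leftmost derivation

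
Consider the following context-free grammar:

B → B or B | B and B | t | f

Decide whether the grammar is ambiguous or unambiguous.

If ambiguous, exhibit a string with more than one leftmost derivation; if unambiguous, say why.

Ambiguous - the string 't or t or t or f or f' has two distinct leftmost derivations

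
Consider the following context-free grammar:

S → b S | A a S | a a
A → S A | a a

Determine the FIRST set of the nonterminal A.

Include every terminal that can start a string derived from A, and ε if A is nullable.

We compute FIRST(A) using the standard algorithm.
FIRST(A) = {a, b}
FIRST(S) = {a, b}
Therefore, FIRST(A) = {a, b}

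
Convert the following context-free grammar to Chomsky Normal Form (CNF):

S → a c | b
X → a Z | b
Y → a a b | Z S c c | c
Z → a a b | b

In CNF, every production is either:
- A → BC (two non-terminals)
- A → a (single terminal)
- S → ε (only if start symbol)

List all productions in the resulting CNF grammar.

TA → a; TC → c; S → b; X → b; TB → b; Y → c; Z → b; S → TA TC; X → TA Z; Y → TA X0; X0 → TA TB; Y → Z X1; X1 → S X2; X2 → TC TC; Z → TA X3; X3 → TA TB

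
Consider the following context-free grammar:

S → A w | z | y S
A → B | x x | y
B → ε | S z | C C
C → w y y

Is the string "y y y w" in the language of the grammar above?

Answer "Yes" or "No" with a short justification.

Yes - a valid derivation exists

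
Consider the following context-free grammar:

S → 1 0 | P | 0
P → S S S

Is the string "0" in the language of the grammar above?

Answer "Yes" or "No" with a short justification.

Yes - a valid derivation exists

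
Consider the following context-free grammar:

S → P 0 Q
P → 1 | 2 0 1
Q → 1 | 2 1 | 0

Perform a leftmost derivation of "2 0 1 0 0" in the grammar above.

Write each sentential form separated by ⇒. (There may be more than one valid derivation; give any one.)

S ⇒ P 0 Q ⇒ 2 0 1 0 Q ⇒ 2 0 1 0 0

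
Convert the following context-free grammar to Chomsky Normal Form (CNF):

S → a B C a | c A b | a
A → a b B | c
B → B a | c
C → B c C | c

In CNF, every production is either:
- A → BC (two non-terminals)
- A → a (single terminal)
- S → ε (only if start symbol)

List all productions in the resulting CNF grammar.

TA → a; TC → c; TB → b; S → a; A → c; B → c; C → c; S → TA X0; X0 → B X1; X1 → C TA; S → TC X2; X2 → A TB; A → TA X3; X3 → TB B; B → B TA; C → B X4; X4 → TC C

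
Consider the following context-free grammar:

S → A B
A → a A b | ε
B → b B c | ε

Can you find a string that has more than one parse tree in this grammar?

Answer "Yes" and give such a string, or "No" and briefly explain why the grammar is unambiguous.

No - the grammar is unambiguous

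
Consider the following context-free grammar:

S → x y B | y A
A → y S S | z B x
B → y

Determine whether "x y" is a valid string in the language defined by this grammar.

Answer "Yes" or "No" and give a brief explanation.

No - no valid derivation exists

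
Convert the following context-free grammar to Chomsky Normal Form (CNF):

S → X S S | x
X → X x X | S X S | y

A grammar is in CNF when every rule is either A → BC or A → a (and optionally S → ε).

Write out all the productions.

S → x; TX → x; X → y; S → X X0; X0 → S S; X → X X1; X1 → TX X; X → S X2; X2 → X S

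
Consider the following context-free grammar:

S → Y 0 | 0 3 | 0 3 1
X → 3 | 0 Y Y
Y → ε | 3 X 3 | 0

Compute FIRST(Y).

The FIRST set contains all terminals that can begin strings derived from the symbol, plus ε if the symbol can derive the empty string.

We compute FIRST(Y) using the standard algorithm.
FIRST(S) = {0, 3}
FIRST(X) = {0, 3}
FIRST(Y) = {0, 3, ε}
Therefore, FIRST(Y) = {0, 3, ε}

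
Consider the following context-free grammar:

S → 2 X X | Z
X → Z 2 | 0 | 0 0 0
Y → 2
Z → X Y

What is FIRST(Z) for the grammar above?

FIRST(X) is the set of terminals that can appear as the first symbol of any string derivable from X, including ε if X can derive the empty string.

We compute FIRST(Z) using the standard algorithm.
FIRST(S) = {0, 2}
FIRST(X) = {0}
FIRST(Y) = {2}
FIRST(Z) = {0}
Therefore, FIRST(Z) = {0}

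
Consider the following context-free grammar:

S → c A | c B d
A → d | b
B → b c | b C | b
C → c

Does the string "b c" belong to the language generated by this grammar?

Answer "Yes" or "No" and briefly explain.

No - no valid derivation exists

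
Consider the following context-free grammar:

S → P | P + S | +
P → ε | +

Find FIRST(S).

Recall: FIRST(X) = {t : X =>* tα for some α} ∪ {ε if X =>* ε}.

We compute FIRST(S) using the standard algorithm.
FIRST(P) = {+, ε}
FIRST(S) = {+, ε}
Therefore, FIRST(S) = {+, ε}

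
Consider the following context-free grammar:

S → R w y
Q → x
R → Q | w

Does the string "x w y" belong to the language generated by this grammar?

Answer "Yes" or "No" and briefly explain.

Yes - a valid derivation exists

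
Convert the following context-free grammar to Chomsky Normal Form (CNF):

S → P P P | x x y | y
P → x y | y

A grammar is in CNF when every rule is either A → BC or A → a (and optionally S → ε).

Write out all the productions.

TX → x; TY → y; S → y; P → y; S → P X0; X0 → P P; S → TX X1; X1 → TX TY; P → TX TY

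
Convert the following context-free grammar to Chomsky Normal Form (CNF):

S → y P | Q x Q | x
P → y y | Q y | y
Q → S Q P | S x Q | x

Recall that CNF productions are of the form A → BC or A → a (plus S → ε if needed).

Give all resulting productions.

TY → y; TX → x; S → x; P → y; Q → x; S → TY P; S → Q X0; X0 → TX Q; P → TY TY; P → Q TY; Q → S X1; X1 → Q P; Q → S X2; X2 → TX Q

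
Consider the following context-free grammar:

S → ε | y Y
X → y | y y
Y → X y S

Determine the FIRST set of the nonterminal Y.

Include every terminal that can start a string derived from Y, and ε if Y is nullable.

We compute FIRST(Y) using the standard algorithm.
FIRST(S) = {y, ε}
FIRST(X) = {y}
FIRST(Y) = {y}
Therefore, FIRST(Y) = {y}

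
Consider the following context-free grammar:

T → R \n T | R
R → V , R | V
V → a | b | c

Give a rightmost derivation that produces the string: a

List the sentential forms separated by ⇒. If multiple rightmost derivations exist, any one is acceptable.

T ⇒ R ⇒ V ⇒ a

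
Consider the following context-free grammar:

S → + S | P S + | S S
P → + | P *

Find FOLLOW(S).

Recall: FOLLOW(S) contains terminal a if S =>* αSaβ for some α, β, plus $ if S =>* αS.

We compute FOLLOW(S) using the standard algorithm.
FOLLOW(S) starts with {$}.
FIRST(P) = {+}
FIRST(S) = {+}
FOLLOW(P) = {*, +}
FOLLOW(S) = {$, +}
Therefore, FOLLOW(S) = {$, +}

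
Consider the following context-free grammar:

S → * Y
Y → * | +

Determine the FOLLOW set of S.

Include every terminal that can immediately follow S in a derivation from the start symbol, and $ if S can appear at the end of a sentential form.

We compute FOLLOW(S) using the standard algorithm.
FOLLOW(S) starts with {$}.
FIRST(S) = {*}
FIRST(Y) = {*, +}
FOLLOW(S) = {$}
FOLLOW(Y) = {$}
Therefore, FOLLOW(S) = {$}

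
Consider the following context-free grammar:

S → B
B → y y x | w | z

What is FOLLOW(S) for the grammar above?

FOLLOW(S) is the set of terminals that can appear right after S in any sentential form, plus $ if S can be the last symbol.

We compute FOLLOW(S) using the standard algorithm.
FOLLOW(S) starts with {$}.
FIRST(B) = {w, y, z}
FIRST(S) = {w, y, z}
FOLLOW(B) = {$}
FOLLOW(S) = {$}
Therefore, FOLLOW(S) = {$}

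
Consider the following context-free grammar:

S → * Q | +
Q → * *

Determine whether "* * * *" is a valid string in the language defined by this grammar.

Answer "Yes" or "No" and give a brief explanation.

No - no valid derivation exists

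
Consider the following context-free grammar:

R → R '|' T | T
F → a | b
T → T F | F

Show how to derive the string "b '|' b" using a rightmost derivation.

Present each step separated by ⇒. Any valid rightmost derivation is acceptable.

R ⇒ R '|' T ⇒ R '|' F ⇒ R '|' b ⇒ T '|' b ⇒ F '|' b ⇒ b '|' b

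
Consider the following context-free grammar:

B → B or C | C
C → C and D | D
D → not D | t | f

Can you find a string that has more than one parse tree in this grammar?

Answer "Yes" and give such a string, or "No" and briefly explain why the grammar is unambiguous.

No - the grammar is unambiguous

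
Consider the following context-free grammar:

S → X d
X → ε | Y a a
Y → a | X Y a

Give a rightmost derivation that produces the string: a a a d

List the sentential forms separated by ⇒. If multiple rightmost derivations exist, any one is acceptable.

S ⇒ X d ⇒ Y a a d ⇒ a a a d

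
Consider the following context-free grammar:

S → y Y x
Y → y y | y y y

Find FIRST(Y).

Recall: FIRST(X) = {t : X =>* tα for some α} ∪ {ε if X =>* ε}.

We compute FIRST(Y) using the standard algorithm.
FIRST(S) = {y}
FIRST(Y) = {y}
Therefore, FIRST(Y) = {y}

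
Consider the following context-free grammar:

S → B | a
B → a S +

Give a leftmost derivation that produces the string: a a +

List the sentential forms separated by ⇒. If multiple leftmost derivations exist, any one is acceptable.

S ⇒ B ⇒ a S + ⇒ a a +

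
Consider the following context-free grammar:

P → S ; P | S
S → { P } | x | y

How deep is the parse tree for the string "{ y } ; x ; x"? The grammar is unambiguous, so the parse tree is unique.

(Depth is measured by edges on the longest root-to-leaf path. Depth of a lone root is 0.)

4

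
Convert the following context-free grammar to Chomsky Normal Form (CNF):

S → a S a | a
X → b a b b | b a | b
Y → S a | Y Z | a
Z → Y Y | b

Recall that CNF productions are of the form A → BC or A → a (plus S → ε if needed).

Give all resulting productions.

TA → a; S → a; TB → b; X → b; Y → a; Z → b; S → TA X0; X0 → S TA; X → TB X1; X1 → TA X2; X2 → TB TB; X → TB TA; Y → S TA; Y → Y Z; Z → Y Y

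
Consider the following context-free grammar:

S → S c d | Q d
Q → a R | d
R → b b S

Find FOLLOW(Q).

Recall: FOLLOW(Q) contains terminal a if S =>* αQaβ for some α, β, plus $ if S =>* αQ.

We compute FOLLOW(Q) using the standard algorithm.
FOLLOW(S) starts with {$}.
FIRST(Q) = {a, d}
FIRST(R) = {b}
FIRST(S) = {a, d}
FOLLOW(Q) = {d}
FOLLOW(R) = {d}
FOLLOW(S) = {$, c, d}
Therefore, FOLLOW(Q) = {d}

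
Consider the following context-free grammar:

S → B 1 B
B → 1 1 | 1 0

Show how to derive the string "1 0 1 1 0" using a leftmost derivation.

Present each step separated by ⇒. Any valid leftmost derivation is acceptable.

S ⇒ B 1 B ⇒ 1 0 1 B ⇒ 1 0 1 1 0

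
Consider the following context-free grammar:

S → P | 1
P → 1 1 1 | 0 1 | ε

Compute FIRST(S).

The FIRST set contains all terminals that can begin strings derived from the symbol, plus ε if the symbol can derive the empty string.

We compute FIRST(S) using the standard algorithm.
FIRST(P) = {0, 1, ε}
FIRST(S) = {0, 1, ε}
Therefore, FIRST(S) = {0, 1, ε}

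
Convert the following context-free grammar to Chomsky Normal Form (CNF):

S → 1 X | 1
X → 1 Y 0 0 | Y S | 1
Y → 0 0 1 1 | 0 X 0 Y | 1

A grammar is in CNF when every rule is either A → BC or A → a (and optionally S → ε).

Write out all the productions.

T1 → 1; S → 1; T0 → 0; X → 1; Y → 1; S → T1 X; X → T1 X0; X0 → Y X1; X1 → T0 T0; X → Y S; Y → T0 X2; X2 → T0 X3; X3 → T1 T1; Y → T0 X4; X4 → X X5; X5 → T0 Y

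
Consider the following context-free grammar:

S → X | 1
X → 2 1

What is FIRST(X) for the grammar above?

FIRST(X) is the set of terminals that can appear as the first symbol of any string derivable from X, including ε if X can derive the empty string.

We compute FIRST(X) using the standard algorithm.
FIRST(S) = {1, 2}
FIRST(X) = {2}
Therefore, FIRST(X) = {2}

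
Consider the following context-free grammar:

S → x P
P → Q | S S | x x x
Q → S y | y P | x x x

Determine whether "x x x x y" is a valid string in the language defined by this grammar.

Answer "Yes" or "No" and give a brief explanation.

No - no valid derivation exists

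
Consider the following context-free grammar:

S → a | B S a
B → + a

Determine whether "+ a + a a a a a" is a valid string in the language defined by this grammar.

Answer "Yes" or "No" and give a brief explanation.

No - no valid derivation exists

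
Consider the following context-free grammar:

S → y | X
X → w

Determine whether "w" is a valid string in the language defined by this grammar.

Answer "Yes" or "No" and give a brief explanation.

Yes - a valid derivation exists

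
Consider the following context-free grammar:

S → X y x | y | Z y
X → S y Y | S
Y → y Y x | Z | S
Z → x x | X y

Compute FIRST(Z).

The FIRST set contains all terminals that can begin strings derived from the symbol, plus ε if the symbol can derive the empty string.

We compute FIRST(Z) using the standard algorithm.
FIRST(S) = {x, y}
FIRST(X) = {x, y}
FIRST(Y) = {x, y}
FIRST(Z) = {x, y}
Therefore, FIRST(Z) = {x, y}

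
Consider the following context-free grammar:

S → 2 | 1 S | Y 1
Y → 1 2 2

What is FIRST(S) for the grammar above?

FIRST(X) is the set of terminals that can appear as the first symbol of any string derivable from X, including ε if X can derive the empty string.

We compute FIRST(S) using the standard algorithm.
FIRST(S) = {1, 2}
FIRST(Y) = {1}
Therefore, FIRST(S) = {1, 2}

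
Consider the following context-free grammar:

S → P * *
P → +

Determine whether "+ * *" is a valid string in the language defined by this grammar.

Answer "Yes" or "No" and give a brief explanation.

Yes - a valid derivation exists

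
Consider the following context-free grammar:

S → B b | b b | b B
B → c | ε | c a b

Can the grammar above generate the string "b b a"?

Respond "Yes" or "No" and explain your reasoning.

No - no valid derivation exists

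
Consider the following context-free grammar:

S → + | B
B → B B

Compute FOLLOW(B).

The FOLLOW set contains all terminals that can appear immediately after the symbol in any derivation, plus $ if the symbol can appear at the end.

We compute FOLLOW(B) using the standard algorithm.
FOLLOW(S) starts with {$}.
FIRST(B) = {}
FIRST(S) = {+}
FOLLOW(B) = {$}
FOLLOW(S) = {$}
Therefore, FOLLOW(B) = {$}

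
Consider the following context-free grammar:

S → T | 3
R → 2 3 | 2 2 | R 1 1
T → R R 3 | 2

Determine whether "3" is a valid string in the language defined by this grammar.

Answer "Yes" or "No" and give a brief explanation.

Yes - a valid derivation exists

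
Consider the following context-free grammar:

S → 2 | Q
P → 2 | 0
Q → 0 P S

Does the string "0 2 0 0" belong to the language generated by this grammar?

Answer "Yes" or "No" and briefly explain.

No - no valid derivation exists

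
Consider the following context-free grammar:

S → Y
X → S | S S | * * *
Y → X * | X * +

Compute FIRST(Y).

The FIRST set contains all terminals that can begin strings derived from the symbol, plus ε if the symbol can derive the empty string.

We compute FIRST(Y) using the standard algorithm.
FIRST(S) = {*}
FIRST(X) = {*}
FIRST(Y) = {*}
Therefore, FIRST(Y) = {*}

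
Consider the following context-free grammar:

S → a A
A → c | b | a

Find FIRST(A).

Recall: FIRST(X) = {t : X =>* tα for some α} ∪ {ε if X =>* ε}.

We compute FIRST(A) using the standard algorithm.
FIRST(A) = {a, b, c}
FIRST(S) = {a}
Therefore, FIRST(A) = {a, b, c}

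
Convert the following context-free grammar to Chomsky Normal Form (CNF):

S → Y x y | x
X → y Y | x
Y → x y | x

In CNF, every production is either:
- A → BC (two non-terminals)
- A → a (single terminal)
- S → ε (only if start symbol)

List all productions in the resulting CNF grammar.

TX → x; TY → y; S → x; X → x; Y → x; S → Y X0; X0 → TX TY; X → TY Y; Y → TX TY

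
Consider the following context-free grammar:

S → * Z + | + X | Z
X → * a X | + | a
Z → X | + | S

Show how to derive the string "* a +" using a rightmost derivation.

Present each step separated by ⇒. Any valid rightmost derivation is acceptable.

S ⇒ * Z + ⇒ * X + ⇒ * a +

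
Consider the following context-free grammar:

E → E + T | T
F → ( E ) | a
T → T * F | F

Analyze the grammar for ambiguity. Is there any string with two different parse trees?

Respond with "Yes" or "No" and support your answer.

No - the grammar is unambiguous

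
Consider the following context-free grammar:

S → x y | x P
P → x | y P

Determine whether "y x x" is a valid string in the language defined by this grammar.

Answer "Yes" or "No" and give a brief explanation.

No - no valid derivation exists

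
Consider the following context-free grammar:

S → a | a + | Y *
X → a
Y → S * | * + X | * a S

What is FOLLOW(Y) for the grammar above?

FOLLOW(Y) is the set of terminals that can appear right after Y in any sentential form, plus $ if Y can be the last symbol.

We compute FOLLOW(Y) using the standard algorithm.
FOLLOW(S) starts with {$}.
FIRST(S) = {*, a}
FIRST(X) = {a}
FIRST(Y) = {*, a}
FOLLOW(S) = {$, *}
FOLLOW(X) = {*}
FOLLOW(Y) = {*}
Therefore, FOLLOW(Y) = {*}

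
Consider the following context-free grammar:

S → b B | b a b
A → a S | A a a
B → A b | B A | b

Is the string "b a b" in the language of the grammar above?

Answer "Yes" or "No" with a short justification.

Yes - a valid derivation exists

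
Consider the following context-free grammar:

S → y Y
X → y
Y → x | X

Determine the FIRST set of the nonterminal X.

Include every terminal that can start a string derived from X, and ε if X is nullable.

We compute FIRST(X) using the standard algorithm.
FIRST(S) = {y}
FIRST(X) = {y}
FIRST(Y) = {x, y}
Therefore, FIRST(X) = {y}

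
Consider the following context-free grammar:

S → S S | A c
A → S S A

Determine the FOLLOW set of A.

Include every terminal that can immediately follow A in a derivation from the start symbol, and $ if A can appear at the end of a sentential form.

We compute FOLLOW(A) using the standard algorithm.
FOLLOW(S) starts with {$}.
FIRST(A) = {}
FIRST(S) = {}
FOLLOW(A) = {c}
FOLLOW(S) = {$}
Therefore, FOLLOW(A) = {c}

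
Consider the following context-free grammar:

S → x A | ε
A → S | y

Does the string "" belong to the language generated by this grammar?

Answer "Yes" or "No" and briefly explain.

Yes - a valid derivation exists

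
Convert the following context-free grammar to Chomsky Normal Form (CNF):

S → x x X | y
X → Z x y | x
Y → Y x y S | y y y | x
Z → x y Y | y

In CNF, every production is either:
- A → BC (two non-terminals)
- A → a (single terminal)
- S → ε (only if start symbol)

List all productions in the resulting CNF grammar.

TX → x; S → y; TY → y; X → x; Y → x; Z → y; S → TX X0; X0 → TX X; X → Z X1; X1 → TX TY; Y → Y X2; X2 → TX X3; X3 → TY S; Y → TY X4; X4 → TY TY; Z → TX X5; X5 → TY Y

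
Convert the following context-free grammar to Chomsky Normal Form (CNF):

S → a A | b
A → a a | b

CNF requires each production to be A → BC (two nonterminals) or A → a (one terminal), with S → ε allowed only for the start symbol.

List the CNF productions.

TA → a; S → b; A → b; S → TA A; A → TA TA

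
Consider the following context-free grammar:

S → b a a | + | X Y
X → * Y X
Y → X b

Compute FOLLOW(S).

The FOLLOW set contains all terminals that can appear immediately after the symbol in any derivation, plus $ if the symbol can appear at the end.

We compute FOLLOW(S) using the standard algorithm.
FOLLOW(S) starts with {$}.
FIRST(S) = {*, +, b}
FIRST(X) = {*}
FIRST(Y) = {*}
FOLLOW(S) = {$}
FOLLOW(X) = {*, b}
FOLLOW(Y) = {$, *}
Therefore, FOLLOW(S) = {$}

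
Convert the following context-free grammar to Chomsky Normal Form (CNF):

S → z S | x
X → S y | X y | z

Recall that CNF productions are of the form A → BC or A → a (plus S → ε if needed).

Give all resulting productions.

TZ → z; S → x; TY → y; X → z; S → TZ S; X → S TY; X → X TY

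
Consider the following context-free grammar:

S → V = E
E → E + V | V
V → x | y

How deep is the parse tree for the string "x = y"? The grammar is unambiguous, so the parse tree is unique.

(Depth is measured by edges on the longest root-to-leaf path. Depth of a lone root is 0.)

3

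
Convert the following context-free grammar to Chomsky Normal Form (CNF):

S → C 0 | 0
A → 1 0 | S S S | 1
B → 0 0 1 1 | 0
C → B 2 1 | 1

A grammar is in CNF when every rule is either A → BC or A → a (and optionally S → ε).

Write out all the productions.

T0 → 0; S → 0; T1 → 1; A → 1; B → 0; T2 → 2; C → 1; S → C T0; A → T1 T0; A → S X0; X0 → S S; B → T0 X1; X1 → T0 X2; X2 → T1 T1; C → B X3; X3 → T2 T1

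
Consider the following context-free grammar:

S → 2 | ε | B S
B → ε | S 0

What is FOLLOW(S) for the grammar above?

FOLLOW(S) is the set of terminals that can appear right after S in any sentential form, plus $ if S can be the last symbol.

We compute FOLLOW(S) using the standard algorithm.
FOLLOW(S) starts with {$}.
FIRST(B) = {0, 2, ε}
FIRST(S) = {0, 2, ε}
FOLLOW(B) = {$, 0, 2}
FOLLOW(S) = {$, 0}
Therefore, FOLLOW(S) = {$, 0}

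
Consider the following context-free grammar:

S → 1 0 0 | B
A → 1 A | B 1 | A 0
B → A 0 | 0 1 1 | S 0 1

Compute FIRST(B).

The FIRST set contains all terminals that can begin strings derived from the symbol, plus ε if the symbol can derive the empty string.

We compute FIRST(B) using the standard algorithm.
FIRST(A) = {0, 1}
FIRST(B) = {0, 1}
FIRST(S) = {0, 1}
Therefore, FIRST(B) = {0, 1}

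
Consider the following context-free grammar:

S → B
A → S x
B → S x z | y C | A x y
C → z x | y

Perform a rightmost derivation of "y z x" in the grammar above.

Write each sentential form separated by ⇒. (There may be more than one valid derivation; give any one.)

S ⇒ B ⇒ y C ⇒ y z x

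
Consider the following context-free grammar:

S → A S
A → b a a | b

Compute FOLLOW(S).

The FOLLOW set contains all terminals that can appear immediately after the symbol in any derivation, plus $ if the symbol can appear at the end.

We compute FOLLOW(S) using the standard algorithm.
FOLLOW(S) starts with {$}.
FIRST(A) = {b}
FIRST(S) = {b}
FOLLOW(A) = {b}
FOLLOW(S) = {$}
Therefore, FOLLOW(S) = {$}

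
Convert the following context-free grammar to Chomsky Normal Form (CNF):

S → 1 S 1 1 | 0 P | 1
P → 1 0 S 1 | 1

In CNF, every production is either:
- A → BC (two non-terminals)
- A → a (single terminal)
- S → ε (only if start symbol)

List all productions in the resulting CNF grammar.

T1 → 1; T0 → 0; S → 1; P → 1; S → T1 X0; X0 → S X1; X1 → T1 T1; S → T0 P; P → T1 X2; X2 → T0 X3; X3 → S T1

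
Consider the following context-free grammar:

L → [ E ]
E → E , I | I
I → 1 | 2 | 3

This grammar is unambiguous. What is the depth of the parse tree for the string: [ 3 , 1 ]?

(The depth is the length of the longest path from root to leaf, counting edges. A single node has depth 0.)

4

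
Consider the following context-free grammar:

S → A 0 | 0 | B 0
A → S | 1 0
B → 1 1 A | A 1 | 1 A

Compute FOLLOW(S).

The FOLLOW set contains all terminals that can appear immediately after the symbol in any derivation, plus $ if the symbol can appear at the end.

We compute FOLLOW(S) using the standard algorithm.
FOLLOW(S) starts with {$}.
FIRST(A) = {0, 1}
FIRST(B) = {0, 1}
FIRST(S) = {0, 1}
FOLLOW(A) = {0, 1}
FOLLOW(B) = {0}
FOLLOW(S) = {$, 0, 1}
Therefore, FOLLOW(S) = {$, 0, 1}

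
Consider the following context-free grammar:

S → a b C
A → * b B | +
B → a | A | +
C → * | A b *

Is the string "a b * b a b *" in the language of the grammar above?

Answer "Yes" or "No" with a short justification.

Yes - a valid derivation exists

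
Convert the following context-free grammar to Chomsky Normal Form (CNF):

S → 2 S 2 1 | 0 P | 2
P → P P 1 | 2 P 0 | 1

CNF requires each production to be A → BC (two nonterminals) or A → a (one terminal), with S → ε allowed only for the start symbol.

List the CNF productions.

T2 → 2; T1 → 1; T0 → 0; S → 2; P → 1; S → T2 X0; X0 → S X1; X1 → T2 T1; S → T0 P; P → P X2; X2 → P T1; P → T2 X3; X3 → P T0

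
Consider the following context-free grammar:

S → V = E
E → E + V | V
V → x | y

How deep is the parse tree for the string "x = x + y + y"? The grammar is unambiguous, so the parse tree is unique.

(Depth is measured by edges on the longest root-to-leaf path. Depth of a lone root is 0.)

5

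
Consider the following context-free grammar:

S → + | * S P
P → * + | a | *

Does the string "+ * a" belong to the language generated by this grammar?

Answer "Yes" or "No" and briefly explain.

No - no valid derivation exists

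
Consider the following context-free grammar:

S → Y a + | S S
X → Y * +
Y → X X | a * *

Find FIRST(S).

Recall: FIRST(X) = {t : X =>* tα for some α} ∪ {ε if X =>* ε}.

We compute FIRST(S) using the standard algorithm.
FIRST(S) = {a}
FIRST(X) = {a}
FIRST(Y) = {a}
Therefore, FIRST(S) = {a}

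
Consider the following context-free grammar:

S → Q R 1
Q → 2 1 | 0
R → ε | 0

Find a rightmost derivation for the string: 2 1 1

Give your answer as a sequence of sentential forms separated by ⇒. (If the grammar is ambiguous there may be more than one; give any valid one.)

S ⇒ Q R 1 ⇒ Q 1 ⇒ 2 1 1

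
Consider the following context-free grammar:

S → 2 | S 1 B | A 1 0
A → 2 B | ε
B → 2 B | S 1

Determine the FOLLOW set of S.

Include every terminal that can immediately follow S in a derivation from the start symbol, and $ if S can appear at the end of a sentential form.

We compute FOLLOW(S) using the standard algorithm.
FOLLOW(S) starts with {$}.
FIRST(A) = {2, ε}
FIRST(B) = {1, 2}
FIRST(S) = {1, 2}
FOLLOW(A) = {1}
FOLLOW(B) = {$, 1}
FOLLOW(S) = {$, 1}
Therefore, FOLLOW(S) = {$, 1}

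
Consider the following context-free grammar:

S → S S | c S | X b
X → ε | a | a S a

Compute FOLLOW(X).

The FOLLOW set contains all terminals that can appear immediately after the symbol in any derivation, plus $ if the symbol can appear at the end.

We compute FOLLOW(X) using the standard algorithm.
FOLLOW(S) starts with {$}.
FIRST(S) = {a, b, c}
FIRST(X) = {a, ε}
FOLLOW(S) = {$, a, b, c}
FOLLOW(X) = {b}
Therefore, FOLLOW(X) = {b}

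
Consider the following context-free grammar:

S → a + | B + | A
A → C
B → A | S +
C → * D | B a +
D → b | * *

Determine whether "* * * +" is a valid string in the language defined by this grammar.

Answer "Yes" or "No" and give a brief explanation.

Yes - a valid derivation exists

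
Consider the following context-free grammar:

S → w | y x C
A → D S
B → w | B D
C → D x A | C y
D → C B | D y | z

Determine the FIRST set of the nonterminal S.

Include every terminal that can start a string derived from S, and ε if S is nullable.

We compute FIRST(S) using the standard algorithm.
FIRST(A) = {z}
FIRST(B) = {w}
FIRST(C) = {z}
FIRST(D) = {z}
FIRST(S) = {w, y}
Therefore, FIRST(S) = {w, y}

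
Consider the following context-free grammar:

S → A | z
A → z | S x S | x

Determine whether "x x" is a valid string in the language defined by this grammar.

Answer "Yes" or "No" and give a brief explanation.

No - no valid derivation exists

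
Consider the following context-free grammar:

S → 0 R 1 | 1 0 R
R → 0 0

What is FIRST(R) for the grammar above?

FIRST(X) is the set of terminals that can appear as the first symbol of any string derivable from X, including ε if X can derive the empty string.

We compute FIRST(R) using the standard algorithm.
FIRST(R) = {0}
FIRST(S) = {0, 1}
Therefore, FIRST(R) = {0}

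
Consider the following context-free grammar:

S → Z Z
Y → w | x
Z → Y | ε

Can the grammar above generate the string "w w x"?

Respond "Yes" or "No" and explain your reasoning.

No - no valid derivation exists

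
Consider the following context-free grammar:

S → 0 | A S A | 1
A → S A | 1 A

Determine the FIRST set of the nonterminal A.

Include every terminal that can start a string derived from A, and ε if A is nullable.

We compute FIRST(A) using the standard algorithm.
FIRST(A) = {0, 1}
FIRST(S) = {0, 1}
Therefore, FIRST(A) = {0, 1}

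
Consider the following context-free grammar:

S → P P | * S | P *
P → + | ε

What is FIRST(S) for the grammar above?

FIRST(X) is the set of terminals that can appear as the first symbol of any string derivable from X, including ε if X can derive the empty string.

We compute FIRST(S) using the standard algorithm.
FIRST(P) = {+, ε}
FIRST(S) = {*, +, ε}
Therefore, FIRST(S) = {*, +, ε}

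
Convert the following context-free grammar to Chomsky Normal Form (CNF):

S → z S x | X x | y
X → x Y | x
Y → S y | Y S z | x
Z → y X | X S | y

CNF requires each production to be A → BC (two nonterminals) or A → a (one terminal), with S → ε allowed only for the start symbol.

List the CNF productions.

TZ → z; TX → x; S → y; X → x; TY → y; Y → x; Z → y; S → TZ X0; X0 → S TX; S → X TX; X → TX Y; Y → S TY; Y → Y X1; X1 → S TZ; Z → TY X; Z → X S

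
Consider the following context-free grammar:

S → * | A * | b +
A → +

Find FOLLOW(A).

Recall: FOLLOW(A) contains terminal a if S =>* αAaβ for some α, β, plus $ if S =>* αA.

We compute FOLLOW(A) using the standard algorithm.
FOLLOW(S) starts with {$}.
FIRST(A) = {+}
FIRST(S) = {*, +, b}
FOLLOW(A) = {*}
FOLLOW(S) = {$}
Therefore, FOLLOW(A) = {*}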